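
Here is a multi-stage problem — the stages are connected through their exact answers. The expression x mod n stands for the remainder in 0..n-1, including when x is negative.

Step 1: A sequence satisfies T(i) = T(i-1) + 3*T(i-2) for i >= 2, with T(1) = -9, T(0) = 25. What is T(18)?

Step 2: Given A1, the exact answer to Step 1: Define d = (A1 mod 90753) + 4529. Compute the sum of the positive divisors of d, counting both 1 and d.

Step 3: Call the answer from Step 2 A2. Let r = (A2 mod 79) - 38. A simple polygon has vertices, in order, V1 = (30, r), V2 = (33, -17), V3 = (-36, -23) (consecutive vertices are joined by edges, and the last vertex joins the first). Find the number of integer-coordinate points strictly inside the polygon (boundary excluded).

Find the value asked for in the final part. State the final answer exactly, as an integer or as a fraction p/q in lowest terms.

523

Step 1: T(2) = 1*(-9) + 3*(25) = 66; iterating: T(2)=66, T(3)=39, T(4)=237, T(5)=354, T(6)=1065, T(7)=2127, T(8)=5322, T(9)=11703, T(10)=27669, T(11)=62778, T(12)=145785, T(13)=334119, T(14)=771474, T(15)=1773831, T(16)=4088253, T(17)=9409746, T(18)=21674505; answer 21674505
Step 2: A1 = 21674505; d = 79820; 79820 = 2^2 * 5 * 13 * 307; sigma = (1 + 2 + 4) * (1 + 5) * (1 + 13) * (1 + 307) = 7 * 6 * 14 * 308 = 181104; answer 181104
Step 3: A2 = 181104; r = -2; cross terms: (30*-17 - 33*-2)=-444, (33*-23 - -36*-17)=-1371, (-36*-2 - 30*-23)=762; twice the area = |-1053| = 1053; area = 1053/2; boundary points = 3 + 3 + 3 = 9; strictly interior points = area - boundary/2 + 1 = 523; answer 523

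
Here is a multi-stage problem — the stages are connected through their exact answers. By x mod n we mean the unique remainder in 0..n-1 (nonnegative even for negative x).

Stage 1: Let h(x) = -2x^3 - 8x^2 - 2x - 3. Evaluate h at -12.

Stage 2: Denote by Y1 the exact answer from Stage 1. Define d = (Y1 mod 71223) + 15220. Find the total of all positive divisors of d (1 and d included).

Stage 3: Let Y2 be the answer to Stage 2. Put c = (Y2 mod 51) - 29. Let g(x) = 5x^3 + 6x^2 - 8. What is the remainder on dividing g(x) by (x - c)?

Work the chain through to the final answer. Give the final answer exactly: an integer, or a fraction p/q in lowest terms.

Stage 1: -2*(-12)^3 - 8*(-12)^2 - 2*(-12)^1 - 3 = (3456) + (-1152) + (24) + (-3) = 2325; answer 2325
Stage 2: Y1 = 2325; d = 17545; 17545 = 5 * 11^2 * 29; sigma = (1 + 5) * (1 + 11 + 121) * (1 + 29) = 6 * 133 * 30 = 23940; answer 23940
Stage 3: Y2 = 23940; c = -8; remainder = value at the root: 5*(-8)^3 + 6*(-8)^2 - 8 = (-2560) + (384) + (-8) = -2184; answer -2184

-2184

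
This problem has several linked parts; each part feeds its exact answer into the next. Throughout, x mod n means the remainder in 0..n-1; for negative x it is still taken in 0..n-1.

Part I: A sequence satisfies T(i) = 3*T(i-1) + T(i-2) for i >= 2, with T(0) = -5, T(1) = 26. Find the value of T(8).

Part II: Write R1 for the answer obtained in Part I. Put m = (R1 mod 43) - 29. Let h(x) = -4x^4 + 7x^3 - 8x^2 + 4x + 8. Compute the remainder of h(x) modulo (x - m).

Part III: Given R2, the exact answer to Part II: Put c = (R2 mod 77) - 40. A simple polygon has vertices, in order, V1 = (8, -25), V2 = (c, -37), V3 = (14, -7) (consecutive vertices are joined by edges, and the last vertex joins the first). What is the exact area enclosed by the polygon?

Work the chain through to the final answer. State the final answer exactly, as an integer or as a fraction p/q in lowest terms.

Part I: T(2) = 3*(26) + 1*(-5) = 73; iterating: T(2)=73, T(3)=245, T(4)=808, T(5)=2669, T(6)=8815, T(7)=29114, T(8)=96157; answer 96157
Part II: R1 = 96157; m = -20; remainder = value at the root: -4*(-20)^4 + 7*(-20)^3 - 8*(-20)^2 + 4*(-20)^1 + 8 = (-640000) + (-56000) + (-3200) + (-80) + (8) = -699272; answer -699272
Part III: R2 = -699272; c = 2; cross terms: (8*-37 - 2*-25)=-246, (2*-7 - 14*-37)=504, (14*-25 - 8*-7)=-294; twice the area = |-36| = 36; area = 18; answer 18

18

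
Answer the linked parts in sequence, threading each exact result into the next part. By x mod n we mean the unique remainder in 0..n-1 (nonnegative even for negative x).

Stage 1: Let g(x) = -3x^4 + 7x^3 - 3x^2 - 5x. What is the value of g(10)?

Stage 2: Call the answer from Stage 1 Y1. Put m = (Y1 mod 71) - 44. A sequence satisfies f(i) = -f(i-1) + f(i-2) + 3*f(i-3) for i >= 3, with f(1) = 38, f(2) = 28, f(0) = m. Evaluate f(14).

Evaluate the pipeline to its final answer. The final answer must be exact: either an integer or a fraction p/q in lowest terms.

11708

Stage 1: -3*(10)^4 + 7*(10)^3 - 3*(10)^2 - 5*(10)^1 = (-30000) + (7000) + (-300) + (-50) = -23350; answer -23350
Stage 2: Y1 = -23350; m = -35; f(3) = -1*(28) + 1*(38) + 3*(-35) = -95; iterating: f(3)=-95, f(4)=237, f(5)=-248, f(6)=200, f(7)=263, f(8)=-807, f(9)=1670, f(10)=-1688, f(11)=937, f(12)=2385, f(13)=-6512, f(14)=11708; answer 11708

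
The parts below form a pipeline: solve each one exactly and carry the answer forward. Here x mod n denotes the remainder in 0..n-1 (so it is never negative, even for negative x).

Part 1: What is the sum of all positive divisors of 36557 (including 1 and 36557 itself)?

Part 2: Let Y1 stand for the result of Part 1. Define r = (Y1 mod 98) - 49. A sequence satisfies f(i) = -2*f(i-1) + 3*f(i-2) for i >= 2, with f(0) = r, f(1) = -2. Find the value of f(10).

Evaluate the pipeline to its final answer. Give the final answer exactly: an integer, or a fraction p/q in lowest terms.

Part 1: 36557 = 139 * 263; sigma = (1 + 139) * (1 + 263) = 140 * 264 = 36960; answer 36960
Part 2: Y1 = 36960; r = -35; f(2) = -2*(-2) + 3*(-35) = -101; iterating: f(2)=-101, f(3)=196, f(4)=-695, f(5)=1978, f(6)=-6041, f(7)=18016, f(8)=-54155, f(9)=162358, f(10)=-487181; answer -487181

-487181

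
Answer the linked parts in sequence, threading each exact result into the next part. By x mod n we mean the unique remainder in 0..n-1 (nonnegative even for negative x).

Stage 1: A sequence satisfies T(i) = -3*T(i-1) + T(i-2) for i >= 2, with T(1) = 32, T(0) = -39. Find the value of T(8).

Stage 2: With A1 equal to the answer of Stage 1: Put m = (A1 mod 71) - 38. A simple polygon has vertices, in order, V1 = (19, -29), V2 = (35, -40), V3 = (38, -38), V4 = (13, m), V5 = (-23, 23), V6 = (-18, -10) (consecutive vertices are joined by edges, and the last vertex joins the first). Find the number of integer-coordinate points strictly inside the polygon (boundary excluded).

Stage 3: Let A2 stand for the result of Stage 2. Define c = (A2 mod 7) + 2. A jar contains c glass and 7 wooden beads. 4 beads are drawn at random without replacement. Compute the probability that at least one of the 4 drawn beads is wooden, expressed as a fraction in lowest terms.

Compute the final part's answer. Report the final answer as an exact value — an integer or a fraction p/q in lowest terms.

37/39

Stage 1: T(2) = -3*(32) + 1*(-39) = -135; iterating: T(2)=-135, T(3)=437, T(4)=-1446, T(5)=4775, T(6)=-15771, T(7)=52088, T(8)=-172035; answer -172035
Stage 2: A1 = -172035; m = 31; cross terms: (19*-40 - 35*-29)=255, (35*-38 - 38*-40)=190, (38*31 - 13*-38)=1672, (13*23 - -23*31)=1012, (-23*-10 - -18*23)=644, (-18*-29 - 19*-10)=712; twice the area = |4485| = 4485; area = 4485/2; boundary points = 1 + 1 + 1 + 4 + 1 + 1 = 9; strictly interior points = area - boundary/2 + 1 = 2239; answer 2239
Stage 3: A2 = 2239; c = 8; total draws C(15,4) = 1365; complement C(8,4) = 70; favorable 1365 - 70 = 1295; P = 37/39; answer 37/39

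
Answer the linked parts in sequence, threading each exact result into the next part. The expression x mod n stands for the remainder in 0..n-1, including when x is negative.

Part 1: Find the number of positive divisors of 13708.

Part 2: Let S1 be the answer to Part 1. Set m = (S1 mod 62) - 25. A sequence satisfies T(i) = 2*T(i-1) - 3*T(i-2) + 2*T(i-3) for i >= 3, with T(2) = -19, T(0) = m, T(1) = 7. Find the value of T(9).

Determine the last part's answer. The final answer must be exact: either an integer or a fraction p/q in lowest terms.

Part 1: 13708 = 2^2 * 23 * 149; number of divisors = (2+1) * (1+1) * (1+1) = 12; answer 12
Part 2: S1 = 12; m = -13; T(3) = 2*(-19) - 3*(7) + 2*(-13) = -85; iterating: T(3)=-85, T(4)=-99, T(5)=19, T(6)=165, T(7)=75, T(8)=-307, T(9)=-509; answer -509

-509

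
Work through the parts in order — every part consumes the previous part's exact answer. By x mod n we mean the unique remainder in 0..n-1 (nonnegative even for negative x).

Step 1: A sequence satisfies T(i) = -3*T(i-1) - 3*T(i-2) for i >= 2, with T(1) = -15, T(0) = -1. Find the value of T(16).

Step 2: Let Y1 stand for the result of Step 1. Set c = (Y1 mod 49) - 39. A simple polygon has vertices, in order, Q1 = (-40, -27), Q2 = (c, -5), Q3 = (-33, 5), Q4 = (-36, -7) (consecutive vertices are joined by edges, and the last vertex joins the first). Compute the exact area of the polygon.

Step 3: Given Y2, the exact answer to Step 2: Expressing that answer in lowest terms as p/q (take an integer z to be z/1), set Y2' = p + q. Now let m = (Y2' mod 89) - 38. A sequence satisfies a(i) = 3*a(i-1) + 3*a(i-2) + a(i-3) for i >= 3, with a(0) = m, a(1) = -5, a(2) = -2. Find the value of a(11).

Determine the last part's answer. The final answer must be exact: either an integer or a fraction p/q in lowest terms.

Step 1: T(2) = -3*(-15) - 3*(-1) = 48; iterating: T(2)=48, T(3)=-99, T(4)=153, T(5)=-162, T(6)=27, T(7)=405, T(8)=-1296, T(9)=2673, T(10)=-4131, T(11)=4374, T(12)=-729, T(13)=-10935, T(14)=34992, T(15)=-72171, T(16)=111537; answer 111537
Step 2: Y1 = 111537; c = -26; cross terms: (-40*-5 - -26*-27)=-502, (-26*5 - -33*-5)=-295, (-33*-7 - -36*5)=411, (-36*-27 - -40*-7)=692; twice the area = |306| = 306; area = 153; answer 153
Step 3: Y2 = 153; threaded value p + q = 154; m = 27; a(3) = 3*(-2) + 3*(-5) + 1*(27) = 6; iterating: a(3)=6, a(4)=7, a(5)=37, a(6)=138, a(7)=532, a(8)=2047, a(9)=7875, a(10)=30298, a(11)=116566; answer 116566

116566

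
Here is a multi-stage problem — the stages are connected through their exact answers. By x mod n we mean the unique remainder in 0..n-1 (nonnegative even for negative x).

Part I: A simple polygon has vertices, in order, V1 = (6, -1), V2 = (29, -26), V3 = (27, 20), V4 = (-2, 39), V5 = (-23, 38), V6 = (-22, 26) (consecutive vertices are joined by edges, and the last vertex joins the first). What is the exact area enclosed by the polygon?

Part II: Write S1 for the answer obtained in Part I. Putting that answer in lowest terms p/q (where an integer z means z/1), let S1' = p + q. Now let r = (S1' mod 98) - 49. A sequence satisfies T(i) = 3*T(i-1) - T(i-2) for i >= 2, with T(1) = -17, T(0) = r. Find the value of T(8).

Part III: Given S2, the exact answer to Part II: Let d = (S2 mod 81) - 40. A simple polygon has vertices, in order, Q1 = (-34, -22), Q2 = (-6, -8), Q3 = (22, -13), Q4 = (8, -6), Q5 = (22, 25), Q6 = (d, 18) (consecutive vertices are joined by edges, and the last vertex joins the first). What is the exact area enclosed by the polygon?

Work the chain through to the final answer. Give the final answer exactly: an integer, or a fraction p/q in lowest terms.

Part I: cross terms: (6*-26 - 29*-1)=-127, (29*20 - 27*-26)=1282, (27*39 - -2*20)=1093, (-2*38 - -23*39)=821, (-23*26 - -22*38)=238, (-22*-1 - 6*26)=-134; twice the area = |3173| = 3173; area = 3173/2; answer 3173/2
Part II: S1 = 3173/2; threaded value p + q = 3175; r = -10; T(2) = 3*(-17) - 1*(-10) = -41; iterating: T(2)=-41, T(3)=-106, T(4)=-277, T(5)=-725, T(6)=-1898, T(7)=-4969, T(8)=-13009; answer -13009
Part III: S2 = -13009; d = -8; cross terms: (-34*-8 - -6*-22)=140, (-6*-13 - 22*-8)=254, (22*-6 - 8*-13)=-28, (8*25 - 22*-6)=332, (22*18 - -8*25)=596, (-8*-22 - -34*18)=788; twice the area = |2082| = 2082; area = 1041; answer 1041

1041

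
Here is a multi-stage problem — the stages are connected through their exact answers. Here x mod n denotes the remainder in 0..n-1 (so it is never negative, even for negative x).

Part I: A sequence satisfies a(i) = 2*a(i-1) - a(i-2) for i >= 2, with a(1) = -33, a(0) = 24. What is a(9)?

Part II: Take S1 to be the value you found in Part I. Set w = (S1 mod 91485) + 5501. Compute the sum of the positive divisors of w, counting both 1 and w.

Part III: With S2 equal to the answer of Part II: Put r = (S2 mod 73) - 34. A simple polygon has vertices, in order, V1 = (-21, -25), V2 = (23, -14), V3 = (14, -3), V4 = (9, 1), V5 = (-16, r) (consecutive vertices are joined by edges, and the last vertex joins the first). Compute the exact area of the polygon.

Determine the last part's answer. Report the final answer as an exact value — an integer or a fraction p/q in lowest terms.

2383/2

Part I: a(2) = 2*(-33) - 1*(24) = -90; iterating: a(2)=-90, a(3)=-147, a(4)=-204, a(5)=-261, a(6)=-318, a(7)=-375, a(8)=-432, a(9)=-489; answer -489
Part II: S1 = -489; w = 96497; 96497 is prime, so its only divisors are 1 and 96497; sigma = 1 + 96497 = 96498; answer 96498
Part III: S2 = 96498; r = 31; cross terms: (-21*-14 - 23*-25)=869, (23*-3 - 14*-14)=127, (14*1 - 9*-3)=41, (9*31 - -16*1)=295, (-16*-25 - -21*31)=1051; twice the area = |2383| = 2383; area = 2383/2; answer 2383/2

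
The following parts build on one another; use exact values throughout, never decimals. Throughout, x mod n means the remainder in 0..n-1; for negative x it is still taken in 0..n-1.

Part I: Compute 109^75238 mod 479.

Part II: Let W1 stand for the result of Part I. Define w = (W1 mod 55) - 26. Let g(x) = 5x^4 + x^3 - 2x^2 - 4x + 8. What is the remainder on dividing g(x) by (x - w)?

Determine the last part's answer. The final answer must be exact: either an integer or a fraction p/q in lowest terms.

Part I: squarings mod 479: 109^1=109, 109^2=385, 109^4=214, 109^8=291, 109^16=377, 109^32=345, 109^64=233, 109^128=162, 109^256=378, 109^512=142, 109^1024=46, 109^2048=200, 109^4096=243, 109^8192=132, 109^16384=180, 109^32768=307, 109^65536=365; 109^75238 = 109^2 * 109^4 * 109^32 * 109^64 * 109^128 * 109^256 * 109^1024 * 109^8192 * 109^65536 = 384 (mod 479); answer 384
Part II: W1 = 384; w = 28; remainder = value at the root: 5*(28)^4 + 1*(28)^3 - 2*(28)^2 - 4*(28)^1 + 8 = (3073280) + (21952) + (-1568) + (-112) + (8) = 3093560; answer 3093560

3093560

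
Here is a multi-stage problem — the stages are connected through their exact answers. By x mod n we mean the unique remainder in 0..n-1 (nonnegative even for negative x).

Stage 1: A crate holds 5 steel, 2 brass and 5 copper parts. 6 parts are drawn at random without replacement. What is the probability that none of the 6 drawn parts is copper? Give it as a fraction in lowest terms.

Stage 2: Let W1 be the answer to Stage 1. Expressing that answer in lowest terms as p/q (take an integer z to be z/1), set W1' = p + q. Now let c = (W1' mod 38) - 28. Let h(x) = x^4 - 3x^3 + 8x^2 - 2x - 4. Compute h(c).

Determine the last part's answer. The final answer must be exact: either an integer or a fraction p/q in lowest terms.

9410

Stage 1: total draws C(12,6) = 924; favorable C(7,6) = 7; P = 1/132; answer 1/132
Stage 2: W1 = 1/132; threaded value p + q = 133; c = -9; 1*(-9)^4 - 3*(-9)^3 + 8*(-9)^2 - 2*(-9)^1 - 4 = (6561) + (2187) + (648) + (18) + (-4) = 9410; answer 9410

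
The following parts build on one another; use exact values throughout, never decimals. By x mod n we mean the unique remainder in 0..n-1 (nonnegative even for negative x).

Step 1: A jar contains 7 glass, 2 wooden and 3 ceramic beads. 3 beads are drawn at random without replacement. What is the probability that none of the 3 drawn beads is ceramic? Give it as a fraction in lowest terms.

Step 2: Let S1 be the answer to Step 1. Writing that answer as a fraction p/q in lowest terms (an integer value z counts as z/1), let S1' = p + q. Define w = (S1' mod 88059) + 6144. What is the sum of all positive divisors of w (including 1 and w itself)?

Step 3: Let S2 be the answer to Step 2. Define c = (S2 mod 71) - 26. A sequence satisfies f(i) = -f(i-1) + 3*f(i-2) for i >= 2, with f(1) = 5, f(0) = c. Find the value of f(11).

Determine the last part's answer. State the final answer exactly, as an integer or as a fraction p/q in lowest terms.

Step 1: total draws C(12,3) = 220; favorable C(9,3) = 84; P = 21/55; answer 21/55
Step 2: S1 = 21/55; threaded value p + q = 76; w = 6220; 6220 = 2^2 * 5 * 311; sigma = (1 + 2 + 4) * (1 + 5) * (1 + 311) = 7 * 6 * 312 = 13104; answer 13104
Step 3: S2 = 13104; c = 14; f(2) = -1*(5) + 3*(14) = 37; iterating: f(2)=37, f(3)=-22, f(4)=133, f(5)=-199, f(6)=598, f(7)=-1195, f(8)=2989, f(9)=-6574, f(10)=15541, f(11)=-35263; answer -35263

-35263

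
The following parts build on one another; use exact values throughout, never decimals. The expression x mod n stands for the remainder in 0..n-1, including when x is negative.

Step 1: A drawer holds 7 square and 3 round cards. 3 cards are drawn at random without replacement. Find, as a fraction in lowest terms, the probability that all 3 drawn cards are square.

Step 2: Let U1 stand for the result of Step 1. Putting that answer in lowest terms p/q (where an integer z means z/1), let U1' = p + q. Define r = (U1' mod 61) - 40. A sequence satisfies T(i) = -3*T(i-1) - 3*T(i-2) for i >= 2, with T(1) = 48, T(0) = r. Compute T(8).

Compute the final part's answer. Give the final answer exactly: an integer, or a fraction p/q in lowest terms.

3159

Step 1: total draws C(10,3) = 120; favorable C(7,3) = 35; P = 7/24; answer 7/24
Step 2: U1 = 7/24; threaded value p + q = 31; r = -9; T(2) = -3*(48) - 3*(-9) = -117; iterating: T(2)=-117, T(3)=207, T(4)=-270, T(5)=189, T(6)=243, T(7)=-1296, T(8)=3159; answer 3159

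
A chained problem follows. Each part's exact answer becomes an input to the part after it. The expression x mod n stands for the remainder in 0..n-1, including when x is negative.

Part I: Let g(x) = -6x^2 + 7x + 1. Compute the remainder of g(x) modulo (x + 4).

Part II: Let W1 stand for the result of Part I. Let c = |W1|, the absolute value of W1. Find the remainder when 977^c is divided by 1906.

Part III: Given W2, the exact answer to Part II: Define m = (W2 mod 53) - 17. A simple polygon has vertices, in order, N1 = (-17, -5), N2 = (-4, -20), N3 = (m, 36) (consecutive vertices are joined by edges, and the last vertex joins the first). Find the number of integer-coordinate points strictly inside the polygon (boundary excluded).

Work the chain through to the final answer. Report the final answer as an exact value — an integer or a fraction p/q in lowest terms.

536

Part I: remainder = value at the root: -6*(-4)^2 + 7*(-4)^1 + 1 = (-96) + (-28) + (1) = -123; answer -123
Part II: W1 = -123; c = 123; squarings mod 1906: 977^1=977, 977^2=1529, 977^4=1085, 977^8=1223, 977^16=1425, 977^32=735, 977^64=827; 977^123 = 977^1 * 977^2 * 977^8 * 977^16 * 977^32 * 977^64 = 1467 (mod 1906); answer 1467
Part III: W2 = 1467; m = 19; cross terms: (-17*-20 - -4*-5)=320, (-4*36 - 19*-20)=236, (19*-5 - -17*36)=517; twice the area = |1073| = 1073; area = 1073/2; boundary points = 1 + 1 + 1 = 3; strictly interior points = area - boundary/2 + 1 = 536; answer 536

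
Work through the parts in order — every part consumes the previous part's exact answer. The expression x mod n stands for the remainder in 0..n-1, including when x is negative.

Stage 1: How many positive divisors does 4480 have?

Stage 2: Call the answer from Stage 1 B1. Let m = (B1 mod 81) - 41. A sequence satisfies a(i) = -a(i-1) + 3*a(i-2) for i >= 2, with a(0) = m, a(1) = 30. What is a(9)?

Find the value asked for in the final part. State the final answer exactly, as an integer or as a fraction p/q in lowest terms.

Stage 1: 4480 = 2^7 * 5 * 7; number of divisors = (7+1) * (1+1) * (1+1) = 32; answer 32
Stage 2: B1 = 32; m = -9; a(2) = -1*(30) + 3*(-9) = -57; iterating: a(2)=-57, a(3)=147, a(4)=-318, a(5)=759, a(6)=-1713, a(7)=3990, a(8)=-9129, a(9)=21099; answer 21099

21099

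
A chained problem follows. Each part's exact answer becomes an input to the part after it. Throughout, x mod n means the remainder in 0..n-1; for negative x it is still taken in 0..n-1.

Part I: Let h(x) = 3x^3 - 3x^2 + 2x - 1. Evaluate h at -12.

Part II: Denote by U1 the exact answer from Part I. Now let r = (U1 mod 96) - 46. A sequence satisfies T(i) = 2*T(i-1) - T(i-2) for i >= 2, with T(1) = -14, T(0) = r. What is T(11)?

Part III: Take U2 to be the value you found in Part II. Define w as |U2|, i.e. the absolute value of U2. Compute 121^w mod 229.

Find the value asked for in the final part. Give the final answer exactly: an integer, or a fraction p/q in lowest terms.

Part I: 3*(-12)^3 - 3*(-12)^2 + 2*(-12)^1 - 1 = (-5184) + (-432) + (-24) + (-1) = -5641; answer -5641
Part II: U1 = -5641; r = -23; T(2) = 2*(-14) - 1*(-23) = -5; iterating: T(2)=-5, T(3)=4, T(4)=13, T(5)=22, T(6)=31, T(7)=40, T(8)=49, T(9)=58, T(10)=67, T(11)=76; answer 76
Part III: U2 = 76; w = 76; squarings mod 229: 121^1=121, 121^2=214, 121^4=225, 121^8=16, 121^16=27, 121^32=42, 121^64=161; 121^76 = 121^4 * 121^8 * 121^64 = 1 (mod 229); answer 1

1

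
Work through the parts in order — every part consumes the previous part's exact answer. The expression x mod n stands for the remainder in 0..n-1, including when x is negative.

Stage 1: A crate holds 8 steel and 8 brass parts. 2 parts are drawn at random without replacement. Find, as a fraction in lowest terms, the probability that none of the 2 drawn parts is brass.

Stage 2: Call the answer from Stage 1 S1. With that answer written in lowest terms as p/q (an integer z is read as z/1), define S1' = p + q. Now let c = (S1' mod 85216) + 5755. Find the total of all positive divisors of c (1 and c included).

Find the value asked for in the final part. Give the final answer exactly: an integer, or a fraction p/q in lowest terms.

Stage 1: total draws C(16,2) = 120; favorable C(8,2) = 28; P = 7/30; answer 7/30
Stage 2: S1 = 7/30; threaded value p + q = 37; c = 5792; 5792 = 2^5 * 181; sigma = (1 + 2 + 4 + 8 + 16 + 32) * (1 + 181) = 63 * 182 = 11466; answer 11466

11466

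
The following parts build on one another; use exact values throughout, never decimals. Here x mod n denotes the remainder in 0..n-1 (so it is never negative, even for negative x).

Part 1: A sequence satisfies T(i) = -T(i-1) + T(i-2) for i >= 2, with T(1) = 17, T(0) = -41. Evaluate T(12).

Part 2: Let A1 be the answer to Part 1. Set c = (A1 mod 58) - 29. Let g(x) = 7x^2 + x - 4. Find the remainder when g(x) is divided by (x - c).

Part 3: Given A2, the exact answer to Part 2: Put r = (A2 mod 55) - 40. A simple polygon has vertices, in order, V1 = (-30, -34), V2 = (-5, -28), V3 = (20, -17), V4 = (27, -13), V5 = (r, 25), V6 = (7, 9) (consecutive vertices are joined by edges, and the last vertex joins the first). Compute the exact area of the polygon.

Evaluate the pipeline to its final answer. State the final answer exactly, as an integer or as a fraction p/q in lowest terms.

1144

Part 1: T(2) = -1*(17) + 1*(-41) = -58; iterating: T(2)=-58, T(3)=75, T(4)=-133, T(5)=208, T(6)=-341, T(7)=549, T(8)=-890, T(9)=1439, T(10)=-2329, T(11)=3768, T(12)=-6097; answer -6097
Part 2: A1 = -6097; c = 22; remainder = value at the root: 7*(22)^2 + 1*(22)^1 - 4 = (3388) + (22) + (-4) = 3406; answer 3406
Part 3: A2 = 3406; r = 11; cross terms: (-30*-28 - -5*-34)=670, (-5*-17 - 20*-28)=645, (20*-13 - 27*-17)=199, (27*25 - 11*-13)=818, (11*9 - 7*25)=-76, (7*-34 - -30*9)=32; twice the area = |2288| = 2288; area = 1144; answer 1144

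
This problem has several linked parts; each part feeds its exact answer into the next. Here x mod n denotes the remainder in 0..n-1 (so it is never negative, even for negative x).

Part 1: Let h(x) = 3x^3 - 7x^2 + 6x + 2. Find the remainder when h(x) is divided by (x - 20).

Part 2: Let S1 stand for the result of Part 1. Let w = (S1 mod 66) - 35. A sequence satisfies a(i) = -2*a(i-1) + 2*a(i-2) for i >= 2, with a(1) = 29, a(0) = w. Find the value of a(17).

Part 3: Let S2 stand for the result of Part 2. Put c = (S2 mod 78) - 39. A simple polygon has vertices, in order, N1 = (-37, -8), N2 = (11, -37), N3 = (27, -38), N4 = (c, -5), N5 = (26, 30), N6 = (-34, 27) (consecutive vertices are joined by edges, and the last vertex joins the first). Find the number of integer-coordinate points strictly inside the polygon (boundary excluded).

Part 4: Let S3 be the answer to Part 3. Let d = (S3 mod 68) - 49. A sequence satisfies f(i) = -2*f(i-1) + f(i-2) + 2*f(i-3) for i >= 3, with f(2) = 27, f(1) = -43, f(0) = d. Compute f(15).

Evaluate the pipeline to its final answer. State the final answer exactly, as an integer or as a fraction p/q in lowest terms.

Part 1: remainder = value at the root: 3*(20)^3 - 7*(20)^2 + 6*(20)^1 + 2 = (24000) + (-2800) + (120) + (2) = 21322; answer 21322
Part 2: S1 = 21322; w = -31; a(2) = -2*(29) + 2*(-31) = -120; iterating: a(2)=-120, a(3)=298, a(4)=-836, a(5)=2268, a(6)=-6208, a(7)=16952, a(8)=-46320, a(9)=126544, a(10)=-345728, a(11)=944544, a(12)=-2580544, a(13)=7050176, a(14)=-19261440, a(15)=52623232, a(16)=-143769344, a(17)=392785152; answer 392785152
Part 3: S2 = 392785152; c = -33; cross terms: (-37*-37 - 11*-8)=1457, (11*-38 - 27*-37)=581, (27*-5 - -33*-38)=-1389, (-33*30 - 26*-5)=-860, (26*27 - -34*30)=1722, (-34*-8 - -37*27)=1271; twice the area = |2782| = 2782; area = 1391; boundary points = 1 + 1 + 3 + 1 + 3 + 1 = 10; strictly interior points = area - boundary/2 + 1 = 1387; answer 1387
Part 4: S3 = 1387; d = -22; f(3) = -2*(27) + 1*(-43) + 2*(-22) = -141; iterating: f(3)=-141, f(4)=223, f(5)=-533, f(6)=1007, f(7)=-2101, f(8)=4143, f(9)=-8373, f(10)=16687, f(11)=-33461, f(12)=66863, f(13)=-133813, f(14)=267567, f(15)=-535221; answer -535221

-535221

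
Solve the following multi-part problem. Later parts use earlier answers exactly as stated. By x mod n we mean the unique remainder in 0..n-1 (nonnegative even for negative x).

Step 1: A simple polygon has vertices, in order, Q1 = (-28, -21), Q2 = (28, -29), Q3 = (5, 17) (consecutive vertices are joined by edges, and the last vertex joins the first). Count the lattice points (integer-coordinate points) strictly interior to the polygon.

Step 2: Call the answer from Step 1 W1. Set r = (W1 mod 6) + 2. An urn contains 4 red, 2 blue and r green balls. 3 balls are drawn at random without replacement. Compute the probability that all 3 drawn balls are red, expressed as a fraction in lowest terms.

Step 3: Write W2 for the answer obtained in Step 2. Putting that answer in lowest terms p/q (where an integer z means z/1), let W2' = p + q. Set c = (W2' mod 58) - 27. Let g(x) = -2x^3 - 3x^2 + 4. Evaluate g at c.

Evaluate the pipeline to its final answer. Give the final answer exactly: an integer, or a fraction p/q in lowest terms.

-24

Step 1: cross terms: (-28*-29 - 28*-21)=1400, (28*17 - 5*-29)=621, (5*-21 - -28*17)=371; twice the area = |2392| = 2392; area = 1196; boundary points = 8 + 23 + 1 = 32; strictly interior points = area - boundary/2 + 1 = 1181; answer 1181
Step 2: W1 = 1181; r = 7; total draws C(13,3) = 286; favorable C(4,3) = 4; P = 2/143; answer 2/143
Step 3: W2 = 2/143; threaded value p + q = 145; c = 2; -2*(2)^3 - 3*(2)^2 + 4 = (-16) + (-12) + (4) = -24; answer -24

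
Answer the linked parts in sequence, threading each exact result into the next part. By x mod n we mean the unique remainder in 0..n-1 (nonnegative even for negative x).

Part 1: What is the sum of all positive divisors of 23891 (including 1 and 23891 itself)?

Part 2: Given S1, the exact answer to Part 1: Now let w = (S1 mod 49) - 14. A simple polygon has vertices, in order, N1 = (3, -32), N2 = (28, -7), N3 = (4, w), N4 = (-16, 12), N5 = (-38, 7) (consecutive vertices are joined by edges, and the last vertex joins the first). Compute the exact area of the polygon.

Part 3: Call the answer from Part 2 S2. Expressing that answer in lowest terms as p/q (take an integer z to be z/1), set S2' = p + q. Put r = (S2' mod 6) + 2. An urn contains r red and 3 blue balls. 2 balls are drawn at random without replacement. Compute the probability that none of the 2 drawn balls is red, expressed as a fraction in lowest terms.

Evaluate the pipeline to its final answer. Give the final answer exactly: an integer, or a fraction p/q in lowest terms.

Part 1: 23891 = 7 * 3413; sigma = (1 + 7) * (1 + 3413) = 8 * 3414 = 27312; answer 27312
Part 2: S1 = 27312; w = 5; cross terms: (3*-7 - 28*-32)=875, (28*5 - 4*-7)=168, (4*12 - -16*5)=128, (-16*7 - -38*12)=344, (-38*-32 - 3*7)=1195; twice the area = |2710| = 2710; area = 1355; answer 1355
Part 3: S2 = 1355; threaded value p + q = 1356; r = 2; total draws C(5,2) = 10; favorable C(3,2) = 3; P = 3/10; answer 3/10

3/10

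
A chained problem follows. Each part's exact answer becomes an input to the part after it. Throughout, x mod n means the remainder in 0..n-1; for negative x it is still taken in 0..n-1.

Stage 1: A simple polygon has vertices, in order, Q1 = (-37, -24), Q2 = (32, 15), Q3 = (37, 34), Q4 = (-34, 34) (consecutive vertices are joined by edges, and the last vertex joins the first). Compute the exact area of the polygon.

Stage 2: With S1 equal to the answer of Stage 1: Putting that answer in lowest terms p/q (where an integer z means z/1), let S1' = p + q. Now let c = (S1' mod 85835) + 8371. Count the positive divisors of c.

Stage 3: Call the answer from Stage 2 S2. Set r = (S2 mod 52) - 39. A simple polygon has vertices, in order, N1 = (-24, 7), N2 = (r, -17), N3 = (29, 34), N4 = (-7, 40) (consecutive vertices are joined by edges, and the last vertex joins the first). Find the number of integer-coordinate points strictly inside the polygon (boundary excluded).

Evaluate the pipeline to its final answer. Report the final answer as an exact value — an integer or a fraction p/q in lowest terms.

1291

Stage 1: cross terms: (-37*15 - 32*-24)=213, (32*34 - 37*15)=533, (37*34 - -34*34)=2414, (-34*-24 - -37*34)=2074; twice the area = |5234| = 5234; area = 2617; answer 2617
Stage 2: S1 = 2617; threaded value p + q = 2618; c = 10989; 10989 = 3^3 * 11 * 37; number of divisors = (3+1) * (1+1) * (1+1) = 16; answer 16
Stage 3: S2 = 16; r = -23; cross terms: (-24*-17 - -23*7)=569, (-23*34 - 29*-17)=-289, (29*40 - -7*34)=1398, (-7*7 - -24*40)=911; twice the area = |2589| = 2589; area = 2589/2; boundary points = 1 + 1 + 6 + 1 = 9; strictly interior points = area - boundary/2 + 1 = 1291; answer 1291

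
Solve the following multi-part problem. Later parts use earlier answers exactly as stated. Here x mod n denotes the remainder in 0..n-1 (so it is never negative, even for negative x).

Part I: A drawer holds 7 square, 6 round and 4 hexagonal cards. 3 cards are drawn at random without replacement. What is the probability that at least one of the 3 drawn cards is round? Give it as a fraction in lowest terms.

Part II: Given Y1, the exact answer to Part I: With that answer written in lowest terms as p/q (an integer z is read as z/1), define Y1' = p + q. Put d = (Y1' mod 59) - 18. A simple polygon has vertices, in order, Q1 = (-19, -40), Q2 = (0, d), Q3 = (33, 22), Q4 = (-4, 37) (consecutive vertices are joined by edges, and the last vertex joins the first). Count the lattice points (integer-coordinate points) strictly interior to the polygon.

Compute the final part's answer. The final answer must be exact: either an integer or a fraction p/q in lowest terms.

1475

Part I: total draws C(17,3) = 680; complement C(11,3) = 165; favorable 680 - 165 = 515; P = 103/136; answer 103/136
Part II: Y1 = 103/136; threaded value p + q = 239; d = -15; cross terms: (-19*-15 - 0*-40)=285, (0*22 - 33*-15)=495, (33*37 - -4*22)=1309, (-4*-40 - -19*37)=863; twice the area = |2952| = 2952; area = 1476; boundary points = 1 + 1 + 1 + 1 = 4; strictly interior points = area - boundary/2 + 1 = 1475; answer 1475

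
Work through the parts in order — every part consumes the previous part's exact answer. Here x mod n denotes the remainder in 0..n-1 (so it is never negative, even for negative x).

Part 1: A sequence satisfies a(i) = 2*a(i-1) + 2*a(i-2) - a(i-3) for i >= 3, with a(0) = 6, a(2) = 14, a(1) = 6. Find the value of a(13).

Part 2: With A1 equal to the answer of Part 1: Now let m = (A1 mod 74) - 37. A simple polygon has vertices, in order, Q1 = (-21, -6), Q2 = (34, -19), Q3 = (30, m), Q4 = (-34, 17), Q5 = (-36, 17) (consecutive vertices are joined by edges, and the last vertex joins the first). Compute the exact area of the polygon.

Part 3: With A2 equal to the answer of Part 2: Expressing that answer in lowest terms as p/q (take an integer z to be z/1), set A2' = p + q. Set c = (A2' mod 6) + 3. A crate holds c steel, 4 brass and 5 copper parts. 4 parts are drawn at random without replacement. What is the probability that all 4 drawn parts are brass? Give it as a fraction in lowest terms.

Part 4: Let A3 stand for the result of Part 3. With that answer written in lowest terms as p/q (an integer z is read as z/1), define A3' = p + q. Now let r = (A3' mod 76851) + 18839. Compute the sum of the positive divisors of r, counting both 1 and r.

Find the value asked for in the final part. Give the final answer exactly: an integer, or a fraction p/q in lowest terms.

Part 1: a(3) = 2*(14) + 2*(6) - 1*(6) = 34; iterating: a(3)=34, a(4)=90, a(5)=234, a(6)=614, a(7)=1606, a(8)=4206, a(9)=11010, a(10)=28826, a(11)=75466, a(12)=197574, a(13)=517254; answer 517254
Part 2: A1 = 517254; m = 31; cross terms: (-21*-19 - 34*-6)=603, (34*31 - 30*-19)=1624, (30*17 - -34*31)=1564, (-34*17 - -36*17)=34, (-36*-6 - -21*17)=573; twice the area = |4398| = 4398; area = 2199; answer 2199
Part 3: A2 = 2199; threaded value p + q = 2200; c = 7; total draws C(16,4) = 1820; favorable C(4,4) = 1; P = 1/1820; answer 1/1820
Part 4: A3 = 1/1820; threaded value p + q = 1821; r = 20660; 20660 = 2^2 * 5 * 1033; sigma = (1 + 2 + 4) * (1 + 5) * (1 + 1033) = 7 * 6 * 1034 = 43428; answer 43428

43428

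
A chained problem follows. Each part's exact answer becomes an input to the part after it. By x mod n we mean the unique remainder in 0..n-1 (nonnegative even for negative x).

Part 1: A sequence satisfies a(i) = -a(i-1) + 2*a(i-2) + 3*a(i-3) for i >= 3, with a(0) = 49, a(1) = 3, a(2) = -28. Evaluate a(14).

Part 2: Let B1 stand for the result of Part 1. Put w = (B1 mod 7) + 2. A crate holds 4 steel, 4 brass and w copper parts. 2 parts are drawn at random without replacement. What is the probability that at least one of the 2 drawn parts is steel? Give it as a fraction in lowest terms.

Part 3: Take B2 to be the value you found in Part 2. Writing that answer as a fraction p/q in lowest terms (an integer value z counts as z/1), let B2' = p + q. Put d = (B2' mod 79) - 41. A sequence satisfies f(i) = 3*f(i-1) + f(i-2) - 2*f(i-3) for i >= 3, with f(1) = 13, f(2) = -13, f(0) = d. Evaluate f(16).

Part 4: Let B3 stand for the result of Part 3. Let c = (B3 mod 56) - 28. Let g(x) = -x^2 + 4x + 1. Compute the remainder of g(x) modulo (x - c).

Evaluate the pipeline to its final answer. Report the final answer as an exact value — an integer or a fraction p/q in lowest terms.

-356

Part 1: a(3) = -1*(-28) + 2*(3) + 3*(49) = 181; iterating: a(3)=181, a(4)=-228, a(5)=506, a(6)=-419, a(7)=747, a(8)=-67, a(9)=304, a(10)=1803, a(11)=-1396, a(12)=5914, a(13)=-3297, a(14)=10937; answer 10937
Part 2: B1 = 10937; w = 5; total draws C(13,2) = 78; complement C(9,2) = 36; favorable 78 - 36 = 42; P = 7/13; answer 7/13
Part 3: B2 = 7/13; threaded value p + q = 20; d = -21; f(3) = 3*(-13) + 1*(13) - 2*(-21) = 16; iterating: f(3)=16, f(4)=9, f(5)=69, f(6)=184, f(7)=603, f(8)=1855, f(9)=5800, f(10)=18049, f(11)=56237, f(12)=175160, f(13)=545619, f(14)=1699543, f(15)=5293928, f(16)=16490089; answer 16490089
Part 4: B3 = 16490089; c = 21; remainder = value at the root: -1*(21)^2 + 4*(21)^1 + 1 = (-441) + (84) + (1) = -356; answer -356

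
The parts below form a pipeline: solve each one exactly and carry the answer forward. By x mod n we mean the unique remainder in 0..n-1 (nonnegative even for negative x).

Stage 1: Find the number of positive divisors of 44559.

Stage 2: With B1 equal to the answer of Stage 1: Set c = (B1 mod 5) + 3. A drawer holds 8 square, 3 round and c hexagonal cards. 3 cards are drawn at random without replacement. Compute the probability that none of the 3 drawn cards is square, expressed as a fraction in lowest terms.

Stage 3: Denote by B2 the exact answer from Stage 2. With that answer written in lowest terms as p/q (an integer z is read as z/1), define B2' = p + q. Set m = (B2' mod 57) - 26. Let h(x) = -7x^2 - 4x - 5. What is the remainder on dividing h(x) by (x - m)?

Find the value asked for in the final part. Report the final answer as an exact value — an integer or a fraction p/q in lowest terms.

-965

Stage 1: 44559 = 3^2 * 4951; number of divisors = (2+1) * (1+1) = 6; answer 6
Stage 2: B1 = 6; c = 4; total draws C(15,3) = 455; favorable C(7,3) = 35; P = 1/13; answer 1/13
Stage 3: B2 = 1/13; threaded value p + q = 14; m = -12; remainder = value at the root: -7*(-12)^2 - 4*(-12)^1 - 5 = (-1008) + (48) + (-5) = -965; answer -965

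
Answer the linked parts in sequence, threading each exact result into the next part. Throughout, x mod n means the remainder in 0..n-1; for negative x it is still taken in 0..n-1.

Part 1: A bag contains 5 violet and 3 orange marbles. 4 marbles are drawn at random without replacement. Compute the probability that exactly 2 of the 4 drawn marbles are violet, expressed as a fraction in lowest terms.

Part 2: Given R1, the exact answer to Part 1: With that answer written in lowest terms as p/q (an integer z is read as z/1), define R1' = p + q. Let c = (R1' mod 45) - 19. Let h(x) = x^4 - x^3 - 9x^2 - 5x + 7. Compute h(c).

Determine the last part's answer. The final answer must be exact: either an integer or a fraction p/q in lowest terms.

Part 1: total draws C(8,4) = 70; favorable C(5,2)*C(3,2) = 30; P = 3/7; answer 3/7
Part 2: R1 = 3/7; threaded value p + q = 10; c = -9; 1*(-9)^4 - 1*(-9)^3 - 9*(-9)^2 - 5*(-9)^1 + 7 = (6561) + (729) + (-729) + (45) + (7) = 6613; answer 6613

6613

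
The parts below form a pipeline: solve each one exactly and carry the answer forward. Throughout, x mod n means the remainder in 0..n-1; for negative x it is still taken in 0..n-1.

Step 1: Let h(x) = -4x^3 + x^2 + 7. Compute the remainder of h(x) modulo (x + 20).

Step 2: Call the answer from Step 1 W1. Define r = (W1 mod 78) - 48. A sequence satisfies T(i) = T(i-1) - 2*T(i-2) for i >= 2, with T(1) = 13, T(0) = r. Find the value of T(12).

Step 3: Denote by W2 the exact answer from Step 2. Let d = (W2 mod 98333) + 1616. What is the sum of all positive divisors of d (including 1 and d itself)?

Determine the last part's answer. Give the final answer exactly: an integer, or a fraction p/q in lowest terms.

2708

Step 1: remainder = value at the root: -4*(-20)^3 + 1*(-20)^2 + 7 = (32000) + (400) + (7) = 32407; answer 32407
Step 2: W1 = 32407; r = -11; T(2) = 1*(13) - 2*(-11) = 35; iterating: T(2)=35, T(3)=9, T(4)=-61, T(5)=-79, T(6)=43, T(7)=201, T(8)=115, T(9)=-287, T(10)=-517, T(11)=57, T(12)=1091; answer 1091
Step 3: W2 = 1091; d = 2707; 2707 is prime, so its only divisors are 1 and 2707; sigma = 1 + 2707 = 2708; answer 2708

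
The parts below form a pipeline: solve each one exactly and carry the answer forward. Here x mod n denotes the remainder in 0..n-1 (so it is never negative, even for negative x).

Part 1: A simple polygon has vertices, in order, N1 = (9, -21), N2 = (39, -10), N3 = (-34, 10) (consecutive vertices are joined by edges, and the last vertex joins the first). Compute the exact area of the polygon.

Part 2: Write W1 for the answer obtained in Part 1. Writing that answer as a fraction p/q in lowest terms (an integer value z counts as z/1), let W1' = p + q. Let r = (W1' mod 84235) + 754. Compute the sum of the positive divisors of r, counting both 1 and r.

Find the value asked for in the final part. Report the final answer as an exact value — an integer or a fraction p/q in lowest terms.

Part 1: cross terms: (9*-10 - 39*-21)=729, (39*10 - -34*-10)=50, (-34*-21 - 9*10)=624; twice the area = |1403| = 1403; area = 1403/2; answer 1403/2
Part 2: W1 = 1403/2; threaded value p + q = 1405; r = 2159; 2159 = 17 * 127; sigma = (1 + 17) * (1 + 127) = 18 * 128 = 2304; answer 2304

2304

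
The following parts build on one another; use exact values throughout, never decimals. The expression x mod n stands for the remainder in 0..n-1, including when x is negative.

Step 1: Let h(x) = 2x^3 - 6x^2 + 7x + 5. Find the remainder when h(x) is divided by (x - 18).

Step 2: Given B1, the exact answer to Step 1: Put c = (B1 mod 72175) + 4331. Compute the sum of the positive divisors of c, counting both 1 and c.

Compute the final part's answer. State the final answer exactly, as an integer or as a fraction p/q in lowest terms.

Step 1: remainder = value at the root: 2*(18)^3 - 6*(18)^2 + 7*(18)^1 + 5 = (11664) + (-1944) + (126) + (5) = 9851; answer 9851
Step 2: B1 = 9851; c = 14182; 14182 = 2 * 7 * 1013; sigma = (1 + 2) * (1 + 7) * (1 + 1013) = 3 * 8 * 1014 = 24336; answer 24336

24336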